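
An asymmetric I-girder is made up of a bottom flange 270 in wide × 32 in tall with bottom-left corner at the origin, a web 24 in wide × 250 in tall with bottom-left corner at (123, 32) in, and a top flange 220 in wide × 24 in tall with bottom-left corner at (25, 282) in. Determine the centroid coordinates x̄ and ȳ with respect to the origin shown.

x̄ = 135.00 in, ȳ = 132.16 in

bottom flange: A = 270 × 32 = 8640.00, centroid at (135.00, 16.00).
web: A = 24 × 250 = 6000.00, centroid at (135.00, 157.00).
top flange: A = 220 × 24 = 5280.00, centroid at (135.00, 294.00).
ΣA = 19920.00 in², ΣAx̄ = 2689200.00 in³, ΣAȳ = 2632560.00 in³.
x̄ = 2689200.00/19920.00 = 135.00 in; ȳ = 2632560.00/19920.00 = 132.16 in.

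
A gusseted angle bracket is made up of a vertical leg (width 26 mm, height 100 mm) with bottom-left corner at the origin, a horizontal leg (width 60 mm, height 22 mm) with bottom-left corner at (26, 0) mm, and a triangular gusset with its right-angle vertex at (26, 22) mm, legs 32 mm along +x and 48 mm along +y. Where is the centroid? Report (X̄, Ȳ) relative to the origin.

vertical leg: A = 26 × 100 = 2600.00, centroid at (13.00, 50.00).
horizontal leg: A = 60 × 22 = 1320.00, centroid at (56.00, 11.00).
gusset: A = ½·32·48 = 768.00, centroid at (36.67, 38.00).
ΣA = 4688.00 mm²
ΣAX̄ = (2600.00)(13.00) + (1320.00)(56.00) + (768.00)(36.67) = 135880.00 mm³
ΣAȲ = (2600.00)(50.00) + (1320.00)(11.00) + (768.00)(38.00) = 173704.00 mm³
X̄ = 135880.00 / 4688.00 = 28.98 mm
Ȳ = 173704.00 / 4688.00 = 37.05 mm

X̄ = 28.98 mm, Ȳ = 37.05 mm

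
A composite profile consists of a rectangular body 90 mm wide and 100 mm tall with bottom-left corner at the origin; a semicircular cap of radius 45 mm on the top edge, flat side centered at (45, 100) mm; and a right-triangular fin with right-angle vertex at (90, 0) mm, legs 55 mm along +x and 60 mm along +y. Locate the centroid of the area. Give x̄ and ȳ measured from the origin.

x̄ = 52.56 mm, ȳ = 62.31 mm

rectangular body: A = 90 × 100 = 9000.00, centroid at (45.00, 50.00).
semicircular top: A = ½π·45² = 3180.86, centroid at (45.00, 119.10).
triangular fin: A = ½·55·60 = 1650.00, centroid at (108.33, 20.00).
ΣA = 13830.86 mm², ΣAx̄ = 726888.82 mm³, ΣAȳ = 861836.26 mm³.
x̄ = 726888.82/13830.86 = 52.56 mm; ȳ = 861836.26/13830.86 = 62.31 mm.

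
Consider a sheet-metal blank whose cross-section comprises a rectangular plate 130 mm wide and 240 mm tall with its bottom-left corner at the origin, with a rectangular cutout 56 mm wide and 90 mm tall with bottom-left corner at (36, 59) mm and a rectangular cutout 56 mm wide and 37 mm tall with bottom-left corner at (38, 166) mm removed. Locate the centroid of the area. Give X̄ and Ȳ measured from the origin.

X̄ = 65.12 mm, Ȳ = 117.80 mm

Part | A | x̄ᵢ | ȳᵢ | A·x̄ᵢ | A·ȳᵢ
plate | 31200.00 | 65.00 | 120.00 | 2028000.00 | 3744000.00
hole 1 | -5040.00 | 64.00 | 104.00 | -322560.00 | -524160.00
hole 2 | -2072.00 | 66.00 | 184.50 | -136752.00 | -382284.00
Σ | 24088.00 |  |  | 1568688.00 | 2837556.00
X̄ = 1568688.00 / 24088.00 = 65.12 mm
Ȳ = 2837556.00 / 24088.00 = 117.80 mm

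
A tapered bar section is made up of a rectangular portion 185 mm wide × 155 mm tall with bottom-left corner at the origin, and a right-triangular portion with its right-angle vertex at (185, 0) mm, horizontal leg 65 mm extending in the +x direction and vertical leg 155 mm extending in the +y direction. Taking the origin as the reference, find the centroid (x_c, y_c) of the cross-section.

rectangular portion: A = 185 × 155 = 28675.00, centroid at (92.50, 77.50).
triangular portion: A = ½·65·155 = 5037.50, centroid at (206.67, 51.67).
ΣA = 33712.50 mm²
ΣAx_c = (28675.00)(92.50) + (5037.50)(206.67) = 3693520.83 mm³
ΣAy_c = (28675.00)(77.50) + (5037.50)(51.67) = 2482583.33 mm³
x_c = 3693520.83 / 33712.50 = 109.56 mm
y_c = 2482583.33 / 33712.50 = 73.64 mm

x_c = 109.56 mm, y_c = 73.64 mm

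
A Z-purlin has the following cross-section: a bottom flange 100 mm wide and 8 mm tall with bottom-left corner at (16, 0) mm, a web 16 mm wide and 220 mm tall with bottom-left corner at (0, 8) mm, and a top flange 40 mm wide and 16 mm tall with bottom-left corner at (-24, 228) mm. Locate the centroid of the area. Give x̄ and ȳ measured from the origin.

x̄ = 15.81 mm, ȳ = 114.84 mm

bottom flange: A = 100 × 8 = 800.00, centroid at (66.00, 4.00).
web: A = 16 × 220 = 3520.00, centroid at (8.00, 118.00).
top flange: A = 40 × 16 = 640.00, centroid at (-4.00, 236.00).
ΣA = 4960.00 mm²
ΣAx̄ = (800.00)(66.00) + (3520.00)(8.00) + (640.00)(-4.00) = 78400.00 mm³
ΣAȳ = (800.00)(4.00) + (3520.00)(118.00) + (640.00)(236.00) = 569600.00 mm³
x̄ = 78400.00 / 4960.00 = 15.81 mm
ȳ = 569600.00 / 4960.00 = 114.84 mm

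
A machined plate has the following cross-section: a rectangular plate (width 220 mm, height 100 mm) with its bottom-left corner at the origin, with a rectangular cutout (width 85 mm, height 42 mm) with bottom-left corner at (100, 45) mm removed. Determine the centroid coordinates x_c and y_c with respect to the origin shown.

plate: A = 220 × 100 = 22000.00, centroid at (110.00, 50.00).
hole: A = −(85 × 42) = -3570.00, centroid at (142.50, 66.00).
ΣA = 18430.00 mm²
ΣAx_c = (22000.00)(110.00) + (-3570.00)(142.50) = 1911275.00 mm³
ΣAy_c = (22000.00)(50.00) + (-3570.00)(66.00) = 864380.00 mm³
x_c = 1911275.00 / 18430.00 = 103.70 mm
y_c = 864380.00 / 18430.00 = 46.90 mm

x_c = 103.70 mm, y_c = 46.90 mm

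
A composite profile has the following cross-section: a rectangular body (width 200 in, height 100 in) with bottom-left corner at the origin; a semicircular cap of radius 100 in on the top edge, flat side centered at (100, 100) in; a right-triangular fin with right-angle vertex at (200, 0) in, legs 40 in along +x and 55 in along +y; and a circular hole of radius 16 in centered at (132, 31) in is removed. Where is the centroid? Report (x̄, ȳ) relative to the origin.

x̄ = 102.75 in, ȳ = 89.79 in

Part | A | x̄ᵢ | ȳᵢ | A·x̄ᵢ | A·ȳᵢ
rectangular body | 20000.00 | 100.00 | 50.00 | 2000000.00 | 1000000.00
semicircular top | 15707.96 | 100.00 | 142.44 | 1570796.33 | 2237462.99
triangular fin | 1100.00 | 213.33 | 18.33 | 234666.67 | 20166.67
hole | -804.25 | 132.00 | 31.00 | -106160.70 | -24931.68
Σ | 36003.72 |  |  | 3699302.29 | 3232697.98
x̄ = 3699302.29 / 36003.72 = 102.75 in
ȳ = 3232697.98 / 36003.72 = 89.79 in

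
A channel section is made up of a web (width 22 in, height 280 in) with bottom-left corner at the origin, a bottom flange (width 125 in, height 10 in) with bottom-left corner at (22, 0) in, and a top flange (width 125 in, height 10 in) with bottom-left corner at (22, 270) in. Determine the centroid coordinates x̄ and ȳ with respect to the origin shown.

web: A = 22 × 280 = 6160.00, centroid at (11.00, 140.00).
bottom flange: A = 125 × 10 = 1250.00, centroid at (84.50, 5.00).
top flange: A = 125 × 10 = 1250.00, centroid at (84.50, 275.00).
ΣA = 8660.00 in², ΣAx̄ = 279010.00 in³, ΣAȳ = 1212400.00 in³.
x̄ = 279010.00/8660.00 = 32.22 in; ȳ = 1212400.00/8660.00 = 140.00 in.

x̄ = 32.22 in, ȳ = 140.00 in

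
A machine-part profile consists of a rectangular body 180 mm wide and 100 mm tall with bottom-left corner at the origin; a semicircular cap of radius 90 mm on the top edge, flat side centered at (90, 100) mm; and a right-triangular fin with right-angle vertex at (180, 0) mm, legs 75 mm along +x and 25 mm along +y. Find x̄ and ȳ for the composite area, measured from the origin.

x̄ = 93.41 mm, ȳ = 84.21 mm

rectangular body: A = 180 × 100 = 18000.00, centroid at (90.00, 50.00).
semicircular top: A = ½π·90² = 12723.45, centroid at (90.00, 138.20).
triangular fin: A = ½·75·25 = 937.50, centroid at (205.00, 8.33).
ΣA = 31660.95 mm²
ΣAx̄ = (18000.00)(90.00) + (12723.45)(90.00) + (937.50)(205.00) = 2957298.02 mm³
ΣAȳ = (18000.00)(50.00) + (12723.45)(138.20) + (937.50)(8.33) = 2666157.52 mm³
x̄ = 2957298.02 / 31660.95 = 93.41 mm
ȳ = 2666157.52 / 31660.95 = 84.21 mm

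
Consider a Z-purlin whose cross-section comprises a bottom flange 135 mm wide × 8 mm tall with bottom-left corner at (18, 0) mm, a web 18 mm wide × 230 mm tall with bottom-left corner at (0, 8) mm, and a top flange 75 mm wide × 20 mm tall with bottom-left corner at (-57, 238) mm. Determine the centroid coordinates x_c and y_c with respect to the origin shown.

bottom flange: A = 135 × 8 = 1080.00, centroid at (85.50, 4.00).
web: A = 18 × 230 = 4140.00, centroid at (9.00, 123.00).
top flange: A = 75 × 20 = 1500.00, centroid at (-19.50, 248.00).
ΣA = 6720.00 mm², ΣAx_c = 100350.00 mm³, ΣAy_c = 885540.00 mm³.
x_c = 100350.00/6720.00 = 14.93 mm; y_c = 885540.00/6720.00 = 131.78 mm.

x_c = 14.93 mm, y_c = 131.78 mm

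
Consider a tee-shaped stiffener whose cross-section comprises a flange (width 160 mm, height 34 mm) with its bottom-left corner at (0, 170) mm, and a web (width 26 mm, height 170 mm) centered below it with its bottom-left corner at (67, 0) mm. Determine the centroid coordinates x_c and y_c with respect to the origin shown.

web: A = 26 × 170 = 4420.00, centroid at (80.00, 85.00).
flange: A = 160 × 34 = 5440.00, centroid at (80.00, 187.00).
ΣA = 9860.00 mm², ΣAx_c = 788800.00 mm³, ΣAy_c = 1392980.00 mm³.
x_c = 788800.00/9860.00 = 80.00 mm; y_c = 1392980.00/9860.00 = 141.28 mm.

x_c = 80.00 mm, y_c = 141.28 mm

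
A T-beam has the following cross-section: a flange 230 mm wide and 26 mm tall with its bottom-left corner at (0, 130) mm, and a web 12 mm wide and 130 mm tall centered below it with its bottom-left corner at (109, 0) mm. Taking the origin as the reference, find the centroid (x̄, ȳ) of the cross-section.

web: A = 12 × 130 = 1560.00, centroid at (115.00, 65.00).
flange: A = 230 × 26 = 5980.00, centroid at (115.00, 143.00).
ΣA = 7540.00 mm², ΣAx̄ = 867100.00 mm³, ΣAȳ = 956540.00 mm³.
x̄ = 867100.00/7540.00 = 115.00 mm; ȳ = 956540.00/7540.00 = 126.86 mm.

x̄ = 115.00 mm, ȳ = 126.86 mm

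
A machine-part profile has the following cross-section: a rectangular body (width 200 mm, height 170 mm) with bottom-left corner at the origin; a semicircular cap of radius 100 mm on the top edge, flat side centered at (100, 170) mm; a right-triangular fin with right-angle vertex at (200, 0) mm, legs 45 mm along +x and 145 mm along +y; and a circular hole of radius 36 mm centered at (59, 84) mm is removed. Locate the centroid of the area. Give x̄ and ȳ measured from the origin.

x̄ = 111.09 mm, ȳ = 123.58 mm

rectangular body: A = 200 × 170 = 34000.00, centroid at (100.00, 85.00).
semicircular top: A = ½π·100² = 15707.96, centroid at (100.00, 212.44).
triangular fin: A = ½·45·145 = 3262.50, centroid at (215.00, 48.33).
hole: A = −π·36² = -4071.50, centroid at (59.00, 84.00).
ΣA = 48898.96 mm²
ΣAx̄ = (34000.00)(100.00) + (15707.96)(100.00) + (3262.50)(215.00) + (-4071.50)(59.00) = 5432015.09 mm³
ΣAȳ = (34000.00)(85.00) + (15707.96)(212.44) + (3262.50)(48.33) + (-4071.50)(84.00) = 6042701.58 mm³
x̄ = 5432015.09 / 48898.96 = 111.09 mm
ȳ = 6042701.58 / 48898.96 = 123.58 mm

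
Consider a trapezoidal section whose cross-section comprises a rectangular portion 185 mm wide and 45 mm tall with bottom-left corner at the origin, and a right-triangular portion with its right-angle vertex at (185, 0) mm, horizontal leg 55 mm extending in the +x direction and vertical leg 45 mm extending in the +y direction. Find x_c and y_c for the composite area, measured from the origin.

x_c = 106.84 mm, y_c = 21.53 mm

rectangular portion: A = 185 × 45 = 8325.00, centroid at (92.50, 22.50).
triangular portion: A = ½·55·45 = 1237.50, centroid at (203.33, 15.00).
ΣA = 9562.50 mm², ΣAx_c = 1021687.50 mm³, ΣAy_c = 205875.00 mm³.
x_c = 1021687.50/9562.50 = 106.84 mm; y_c = 205875.00/9562.50 = 21.53 mm.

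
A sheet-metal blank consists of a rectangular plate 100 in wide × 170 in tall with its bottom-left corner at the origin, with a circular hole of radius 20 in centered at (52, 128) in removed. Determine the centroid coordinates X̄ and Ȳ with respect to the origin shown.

X̄ = 49.84 in, Ȳ = 81.57 in

Part | A | x̄ᵢ | ȳᵢ | A·x̄ᵢ | A·ȳᵢ
plate | 17000.00 | 50.00 | 85.00 | 850000.00 | 1445000.00
hole | -1256.64 | 52.00 | 128.00 | -65345.13 | -160849.54
Σ | 15743.36 |  |  | 784654.87 | 1284150.46
X̄ = 784654.87 / 15743.36 = 49.84 in
Ȳ = 1284150.46 / 15743.36 = 81.57 in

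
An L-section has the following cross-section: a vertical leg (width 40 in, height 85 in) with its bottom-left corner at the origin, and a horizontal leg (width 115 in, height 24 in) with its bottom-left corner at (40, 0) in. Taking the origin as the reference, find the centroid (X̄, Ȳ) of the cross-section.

X̄ = 54.72 in, Ȳ = 28.83 in

vertical leg: A = 40 × 85 = 3400.00, centroid at (20.00, 42.50).
horizontal leg: A = 115 × 24 = 2760.00, centroid at (97.50, 12.00).
ΣA = 6160.00 in², ΣAX̄ = 337100.00 in³, ΣAȲ = 177620.00 in³.
X̄ = 337100.00/6160.00 = 54.72 in; Ȳ = 177620.00/6160.00 = 28.83 in.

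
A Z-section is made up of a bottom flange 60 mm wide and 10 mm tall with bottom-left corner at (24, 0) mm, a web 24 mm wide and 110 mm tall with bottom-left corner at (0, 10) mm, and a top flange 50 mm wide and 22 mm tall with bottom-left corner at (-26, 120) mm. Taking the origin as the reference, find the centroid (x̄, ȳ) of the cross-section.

x̄ = 14.51 mm, ȳ = 73.43 mm

bottom flange: A = 60 × 10 = 600.00, centroid at (54.00, 5.00).
web: A = 24 × 110 = 2640.00, centroid at (12.00, 65.00).
top flange: A = 50 × 22 = 1100.00, centroid at (-1.00, 131.00).
ΣA = 4340.00 mm²
ΣAx̄ = (600.00)(54.00) + (2640.00)(12.00) + (1100.00)(-1.00) = 62980.00 mm³
ΣAȳ = (600.00)(5.00) + (2640.00)(65.00) + (1100.00)(131.00) = 318700.00 mm³
x̄ = 62980.00 / 4340.00 = 14.51 mm
ȳ = 318700.00 / 4340.00 = 73.43 mm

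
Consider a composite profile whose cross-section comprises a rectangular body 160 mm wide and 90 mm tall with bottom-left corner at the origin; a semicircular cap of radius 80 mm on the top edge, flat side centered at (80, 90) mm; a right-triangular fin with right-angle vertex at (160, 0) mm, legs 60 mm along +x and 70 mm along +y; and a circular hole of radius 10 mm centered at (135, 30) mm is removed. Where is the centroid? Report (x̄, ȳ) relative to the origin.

rectangular body: A = 160 × 90 = 14400.00, centroid at (80.00, 45.00).
semicircular top: A = ½π·80² = 10053.10, centroid at (80.00, 123.95).
triangular fin: A = ½·60·70 = 2100.00, centroid at (180.00, 23.33).
hole: A = −π·10² = -314.16, centroid at (135.00, 30.00).
ΣA = 26238.94 mm², ΣAx̄ = 2291836.22 mm³, ΣAȳ = 1933687.24 mm³.
x̄ = 2291836.22/26238.94 = 87.34 mm; ȳ = 1933687.24/26238.94 = 73.70 mm.

x̄ = 87.34 mm, ȳ = 73.70 mm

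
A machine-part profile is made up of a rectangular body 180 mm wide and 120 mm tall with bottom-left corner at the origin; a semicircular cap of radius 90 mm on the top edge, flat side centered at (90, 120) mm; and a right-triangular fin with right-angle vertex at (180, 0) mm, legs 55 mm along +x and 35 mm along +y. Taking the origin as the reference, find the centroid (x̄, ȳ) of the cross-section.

x̄ = 92.96 mm, ȳ = 94.09 mm

rectangular body: A = 180 × 120 = 21600.00, centroid at (90.00, 60.00).
semicircular top: A = ½π·90² = 12723.45, centroid at (90.00, 158.20).
triangular fin: A = ½·55·35 = 962.50, centroid at (198.33, 11.67).
ΣA = 35285.95 mm², ΣAx̄ = 3280006.36 mm³, ΣAȳ = 3320043.20 mm³.
x̄ = 3280006.36/35285.95 = 92.96 mm; ȳ = 3320043.20/35285.95 = 94.09 mm.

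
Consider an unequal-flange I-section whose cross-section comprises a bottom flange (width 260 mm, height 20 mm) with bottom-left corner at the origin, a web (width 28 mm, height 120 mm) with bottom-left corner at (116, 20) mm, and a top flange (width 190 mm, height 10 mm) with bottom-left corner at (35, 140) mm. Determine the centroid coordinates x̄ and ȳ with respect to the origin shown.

x̄ = 130.00 mm, ȳ = 57.01 mm

Part | A | x̄ᵢ | ȳᵢ | A·x̄ᵢ | A·ȳᵢ
bottom flange | 5200.00 | 130.00 | 10.00 | 676000.00 | 52000.00
web | 3360.00 | 130.00 | 80.00 | 436800.00 | 268800.00
top flange | 1900.00 | 130.00 | 145.00 | 247000.00 | 275500.00
Σ | 10460.00 |  |  | 1359800.00 | 596300.00
x̄ = 1359800.00 / 10460.00 = 130.00 mm
ȳ = 596300.00 / 10460.00 = 57.01 mm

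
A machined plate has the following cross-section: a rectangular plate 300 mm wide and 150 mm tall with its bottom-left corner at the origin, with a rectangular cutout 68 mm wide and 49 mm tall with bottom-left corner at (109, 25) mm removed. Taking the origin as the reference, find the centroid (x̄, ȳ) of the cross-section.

Part | A | x̄ᵢ | ȳᵢ | A·x̄ᵢ | A·ȳᵢ
plate | 45000.00 | 150.00 | 75.00 | 6750000.00 | 3375000.00
hole | -3332.00 | 143.00 | 49.50 | -476476.00 | -164934.00
Σ | 41668.00 |  |  | 6273524.00 | 3210066.00
x̄ = 6273524.00 / 41668.00 = 150.56 mm
ȳ = 3210066.00 / 41668.00 = 77.04 mm

x̄ = 150.56 mm, ȳ = 77.04 mm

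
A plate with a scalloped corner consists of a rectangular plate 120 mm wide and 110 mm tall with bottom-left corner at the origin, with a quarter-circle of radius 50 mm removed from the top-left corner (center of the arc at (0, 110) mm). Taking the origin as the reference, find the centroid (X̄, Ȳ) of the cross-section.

X̄ = 66.78 mm, Ȳ = 49.10 mm

plate: A = 120 × 110 = 13200.00, centroid at (60.00, 55.00).
removed quarter-circle: A = −¼π·50² = -1963.50, centroid at (21.22, 88.78).
ΣA = 11236.50 mm²
ΣAX̄ = (13200.00)(60.00) + (-1963.50)(21.22) = 750333.33 mm³
ΣAȲ = (13200.00)(55.00) + (-1963.50)(88.78) = 551682.17 mm³
X̄ = 750333.33 / 11236.50 = 66.78 mm
Ȳ = 551682.17 / 11236.50 = 49.10 mm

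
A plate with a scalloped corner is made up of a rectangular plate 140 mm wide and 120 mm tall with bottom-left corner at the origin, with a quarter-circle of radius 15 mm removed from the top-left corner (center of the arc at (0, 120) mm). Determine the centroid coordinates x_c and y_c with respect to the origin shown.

x_c = 70.68 mm, y_c = 59.43 mm

Part | A | x̄ᵢ | ȳᵢ | A·x̄ᵢ | A·ȳᵢ
plate | 16800.00 | 70.00 | 60.00 | 1176000.00 | 1008000.00
removed quarter-circle | -176.71 | 6.37 | 113.63 | -1125.00 | -20080.75
Σ | 16623.29 |  |  | 1174875.00 | 987919.25
x_c = 1174875.00 / 16623.29 = 70.68 mm
y_c = 987919.25 / 16623.29 = 59.43 mm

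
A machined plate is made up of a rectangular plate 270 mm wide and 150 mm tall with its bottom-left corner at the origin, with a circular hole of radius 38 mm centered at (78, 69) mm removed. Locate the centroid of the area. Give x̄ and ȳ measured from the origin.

plate: A = 270 × 150 = 40500.00, centroid at (135.00, 75.00).
hole: A = −π·38² = -4536.46, centroid at (78.00, 69.00).
ΣA = 35963.54 mm², ΣAx̄ = 5113656.14 mm³, ΣAȳ = 2724484.27 mm³.
x̄ = 5113656.14/35963.54 = 142.19 mm; ȳ = 2724484.27/35963.54 = 75.76 mm.

x̄ = 142.19 mm, ȳ = 75.76 mm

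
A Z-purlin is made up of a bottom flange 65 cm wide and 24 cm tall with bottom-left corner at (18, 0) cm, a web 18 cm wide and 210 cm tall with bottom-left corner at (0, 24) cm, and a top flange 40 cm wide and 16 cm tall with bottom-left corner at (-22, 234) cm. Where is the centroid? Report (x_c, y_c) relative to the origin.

x_c = 18.65 cm, y_c = 110.57 cm

bottom flange: A = 65 × 24 = 1560.00, centroid at (50.50, 12.00).
web: A = 18 × 210 = 3780.00, centroid at (9.00, 129.00).
top flange: A = 40 × 16 = 640.00, centroid at (-2.00, 242.00).
ΣA = 5980.00 cm², ΣAx_c = 111520.00 cm³, ΣAy_c = 661220.00 cm³.
x_c = 111520.00/5980.00 = 18.65 cm; y_c = 661220.00/5980.00 = 110.57 cm.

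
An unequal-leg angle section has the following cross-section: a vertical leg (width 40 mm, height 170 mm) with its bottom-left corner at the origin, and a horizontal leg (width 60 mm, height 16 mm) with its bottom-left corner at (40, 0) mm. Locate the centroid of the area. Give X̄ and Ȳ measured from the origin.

vertical leg: A = 40 × 170 = 6800.00, centroid at (20.00, 85.00).
horizontal leg: A = 60 × 16 = 960.00, centroid at (70.00, 8.00).
ΣA = 7760.00 mm²
ΣAX̄ = (6800.00)(20.00) + (960.00)(70.00) = 203200.00 mm³
ΣAȲ = (6800.00)(85.00) + (960.00)(8.00) = 585680.00 mm³
X̄ = 203200.00 / 7760.00 = 26.19 mm
Ȳ = 585680.00 / 7760.00 = 75.47 mm

X̄ = 26.19 mm, Ȳ = 75.47 mm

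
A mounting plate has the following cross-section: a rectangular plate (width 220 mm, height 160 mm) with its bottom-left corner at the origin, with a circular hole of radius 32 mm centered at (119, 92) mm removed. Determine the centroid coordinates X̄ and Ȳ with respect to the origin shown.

Part | A | x̄ᵢ | ȳᵢ | A·x̄ᵢ | A·ȳᵢ
plate | 35200.00 | 110.00 | 80.00 | 3872000.00 | 2816000.00
hole | -3216.99 | 119.00 | 92.00 | -382821.91 | -295963.16
Σ | 31983.01 |  |  | 3489178.09 | 2520036.84
X̄ = 3489178.09 / 31983.01 = 109.09 mm
Ȳ = 2520036.84 / 31983.01 = 78.79 mm

X̄ = 109.09 mm, Ȳ = 78.79 mm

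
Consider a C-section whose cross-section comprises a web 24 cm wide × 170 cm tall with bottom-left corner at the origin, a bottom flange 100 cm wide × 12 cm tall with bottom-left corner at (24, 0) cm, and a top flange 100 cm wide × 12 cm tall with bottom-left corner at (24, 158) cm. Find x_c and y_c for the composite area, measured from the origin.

web: A = 24 × 170 = 4080.00, centroid at (12.00, 85.00).
bottom flange: A = 100 × 12 = 1200.00, centroid at (74.00, 6.00).
top flange: A = 100 × 12 = 1200.00, centroid at (74.00, 164.00).
ΣA = 6480.00 cm²
ΣAx_c = (4080.00)(12.00) + (1200.00)(74.00) + (1200.00)(74.00) = 226560.00 cm³
ΣAy_c = (4080.00)(85.00) + (1200.00)(6.00) + (1200.00)(164.00) = 550800.00 cm³
x_c = 226560.00 / 6480.00 = 34.96 cm
y_c = 550800.00 / 6480.00 = 85.00 cm

x_c = 34.96 cm, y_c = 85.00 cm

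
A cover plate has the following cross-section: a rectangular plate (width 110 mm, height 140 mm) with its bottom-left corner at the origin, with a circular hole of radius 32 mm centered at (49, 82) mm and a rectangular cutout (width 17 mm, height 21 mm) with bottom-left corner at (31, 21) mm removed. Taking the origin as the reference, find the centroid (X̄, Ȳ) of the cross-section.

plate: A = 110 × 140 = 15400.00, centroid at (55.00, 70.00).
hole 1: A = −π·32² = -3216.99, centroid at (49.00, 82.00).
hole 2: A = −(17 × 21) = -357.00, centroid at (39.50, 31.50).
ΣA = 11826.01 mm², ΣAX̄ = 675265.95 mm³, ΣAȲ = 802961.25 mm³.
X̄ = 675265.95/11826.01 = 57.10 mm; Ȳ = 802961.25/11826.01 = 67.90 mm.

X̄ = 57.10 mm, Ȳ = 67.90 mm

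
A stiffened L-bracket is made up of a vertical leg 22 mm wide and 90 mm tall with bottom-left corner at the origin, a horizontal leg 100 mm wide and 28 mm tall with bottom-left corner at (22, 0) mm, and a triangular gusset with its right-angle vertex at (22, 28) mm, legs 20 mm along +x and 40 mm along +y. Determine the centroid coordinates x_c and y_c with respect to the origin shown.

vertical leg: A = 22 × 90 = 1980.00, centroid at (11.00, 45.00).
horizontal leg: A = 100 × 28 = 2800.00, centroid at (72.00, 14.00).
gusset: A = ½·20·40 = 400.00, centroid at (28.67, 41.33).
ΣA = 5180.00 mm², ΣAx_c = 234846.67 mm³, ΣAy_c = 144833.33 mm³.
x_c = 234846.67/5180.00 = 45.34 mm; y_c = 144833.33/5180.00 = 27.96 mm.

x_c = 45.34 mm, y_c = 27.96 mm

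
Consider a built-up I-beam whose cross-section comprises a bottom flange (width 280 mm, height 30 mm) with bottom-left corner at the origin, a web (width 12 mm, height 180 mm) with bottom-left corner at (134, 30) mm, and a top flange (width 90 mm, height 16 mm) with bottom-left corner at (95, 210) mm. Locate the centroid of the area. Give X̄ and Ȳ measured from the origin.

Part | A | x̄ᵢ | ȳᵢ | A·x̄ᵢ | A·ȳᵢ
bottom flange | 8400.00 | 140.00 | 15.00 | 1176000.00 | 126000.00
web | 2160.00 | 140.00 | 120.00 | 302400.00 | 259200.00
top flange | 1440.00 | 140.00 | 218.00 | 201600.00 | 313920.00
Σ | 12000.00 |  |  | 1680000.00 | 699120.00
X̄ = 1680000.00 / 12000.00 = 140.00 mm
Ȳ = 699120.00 / 12000.00 = 58.26 mm

X̄ = 140.00 mm, Ȳ = 58.26 mm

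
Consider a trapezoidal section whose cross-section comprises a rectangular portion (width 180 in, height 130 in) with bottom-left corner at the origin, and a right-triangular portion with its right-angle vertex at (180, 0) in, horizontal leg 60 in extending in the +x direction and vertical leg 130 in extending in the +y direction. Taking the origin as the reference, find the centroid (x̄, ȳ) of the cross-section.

rectangular portion: A = 180 × 130 = 23400.00, centroid at (90.00, 65.00).
triangular portion: A = ½·60·130 = 3900.00, centroid at (200.00, 43.33).
ΣA = 27300.00 in²
ΣAx̄ = (23400.00)(90.00) + (3900.00)(200.00) = 2886000.00 in³
ΣAȳ = (23400.00)(65.00) + (3900.00)(43.33) = 1690000.00 in³
x̄ = 2886000.00 / 27300.00 = 105.71 in
ȳ = 1690000.00 / 27300.00 = 61.90 in

x̄ = 105.71 in, ȳ = 61.90 in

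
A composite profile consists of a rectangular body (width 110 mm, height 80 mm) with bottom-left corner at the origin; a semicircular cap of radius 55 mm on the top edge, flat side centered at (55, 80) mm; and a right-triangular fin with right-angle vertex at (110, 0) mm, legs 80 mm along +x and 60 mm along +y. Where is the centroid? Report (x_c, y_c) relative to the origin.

rectangular body: A = 110 × 80 = 8800.00, centroid at (55.00, 40.00).
semicircular top: A = ½π·55² = 4751.66, centroid at (55.00, 103.34).
triangular fin: A = ½·80·60 = 2400.00, centroid at (136.67, 20.00).
ΣA = 15951.66 mm²
ΣAx_c = (8800.00)(55.00) + (4751.66)(55.00) + (2400.00)(136.67) = 1073341.24 mm³
ΣAy_c = (8800.00)(40.00) + (4751.66)(103.34) + (2400.00)(20.00) = 891049.38 mm³
x_c = 1073341.24 / 15951.66 = 67.29 mm
y_c = 891049.38 / 15951.66 = 55.86 mm

x_c = 67.29 mm, y_c = 55.86 mm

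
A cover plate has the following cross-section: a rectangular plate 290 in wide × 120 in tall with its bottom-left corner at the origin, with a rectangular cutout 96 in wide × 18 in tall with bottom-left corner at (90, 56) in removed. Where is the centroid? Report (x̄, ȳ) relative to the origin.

plate: A = 290 × 120 = 34800.00, centroid at (145.00, 60.00).
hole: A = −(96 × 18) = -1728.00, centroid at (138.00, 65.00).
ΣA = 33072.00 in², ΣAx̄ = 4807536.00 in³, ΣAȳ = 1975680.00 in³.
x̄ = 4807536.00/33072.00 = 145.37 in; ȳ = 1975680.00/33072.00 = 59.74 in.

x̄ = 145.37 in, ȳ = 59.74 in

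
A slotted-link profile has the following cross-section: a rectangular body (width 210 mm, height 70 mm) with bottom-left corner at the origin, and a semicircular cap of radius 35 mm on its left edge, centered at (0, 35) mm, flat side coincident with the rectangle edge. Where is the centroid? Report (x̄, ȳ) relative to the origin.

x̄ = 91.13 mm, ȳ = 35.00 mm

rectangular body: A = 210 × 70 = 14700.00, centroid at (105.00, 35.00).
semicircular end: A = ½π·35² = 1924.23, centroid at (-14.85, 35.00).
ΣA = 16624.23 mm²
ΣAx̄ = (14700.00)(105.00) + (1924.23)(-14.85) = 1514916.67 mm³
ΣAȳ = (14700.00)(35.00) + (1924.23)(35.00) = 581847.89 mm³
x̄ = 1514916.67 / 16624.23 = 91.13 mm
ȳ = 581847.89 / 16624.23 = 35.00 mm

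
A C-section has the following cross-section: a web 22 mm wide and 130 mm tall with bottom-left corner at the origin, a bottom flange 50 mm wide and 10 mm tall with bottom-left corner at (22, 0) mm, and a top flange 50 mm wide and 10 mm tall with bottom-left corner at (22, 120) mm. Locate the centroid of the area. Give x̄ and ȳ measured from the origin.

x̄ = 20.33 mm, ȳ = 65.00 mm

Part | A | x̄ᵢ | ȳᵢ | A·x̄ᵢ | A·ȳᵢ
web | 2860.00 | 11.00 | 65.00 | 31460.00 | 185900.00
bottom flange | 500.00 | 47.00 | 5.00 | 23500.00 | 2500.00
top flange | 500.00 | 47.00 | 125.00 | 23500.00 | 62500.00
Σ | 3860.00 |  |  | 78460.00 | 250900.00
x̄ = 78460.00 / 3860.00 = 20.33 mm
ȳ = 250900.00 / 3860.00 = 65.00 mm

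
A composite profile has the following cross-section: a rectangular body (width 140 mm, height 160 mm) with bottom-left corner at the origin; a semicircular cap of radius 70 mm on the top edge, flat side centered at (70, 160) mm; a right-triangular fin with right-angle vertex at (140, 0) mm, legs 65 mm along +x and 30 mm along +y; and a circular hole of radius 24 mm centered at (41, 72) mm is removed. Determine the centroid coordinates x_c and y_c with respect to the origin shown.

rectangular body: A = 140 × 160 = 22400.00, centroid at (70.00, 80.00).
semicircular top: A = ½π·70² = 7696.90, centroid at (70.00, 189.71).
triangular fin: A = ½·65·30 = 975.00, centroid at (161.67, 10.00).
hole: A = −π·24² = -1809.56, centroid at (41.00, 72.00).
ΣA = 29262.34 mm²
ΣAx_c = (22400.00)(70.00) + (7696.90)(70.00) + (975.00)(161.67) + (-1809.56)(41.00) = 2190216.29 mm³
ΣAy_c = (22400.00)(80.00) + (7696.90)(189.71) + (975.00)(10.00) + (-1809.56)(72.00) = 3131632.86 mm³
x_c = 2190216.29 / 29262.34 = 74.85 mm
y_c = 3131632.86 / 29262.34 = 107.02 mm

x_c = 74.85 mm, y_c = 107.02 mm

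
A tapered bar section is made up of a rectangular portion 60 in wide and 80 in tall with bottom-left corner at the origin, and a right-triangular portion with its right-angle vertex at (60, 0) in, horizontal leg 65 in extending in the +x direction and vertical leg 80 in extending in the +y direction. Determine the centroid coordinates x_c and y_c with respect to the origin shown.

rectangular portion: A = 60 × 80 = 4800.00, centroid at (30.00, 40.00).
triangular portion: A = ½·65·80 = 2600.00, centroid at (81.67, 26.67).
ΣA = 7400.00 in², ΣAx_c = 356333.33 in³, ΣAy_c = 261333.33 in³.
x_c = 356333.33/7400.00 = 48.15 in; y_c = 261333.33/7400.00 = 35.32 in.

x_c = 48.15 in, y_c = 35.32 in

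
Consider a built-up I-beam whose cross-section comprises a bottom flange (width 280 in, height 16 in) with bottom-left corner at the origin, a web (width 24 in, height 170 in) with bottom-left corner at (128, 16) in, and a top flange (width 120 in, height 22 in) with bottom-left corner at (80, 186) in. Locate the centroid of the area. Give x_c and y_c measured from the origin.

x_c = 140.00 in, y_c = 86.43 in

bottom flange: A = 280 × 16 = 4480.00, centroid at (140.00, 8.00).
web: A = 24 × 170 = 4080.00, centroid at (140.00, 101.00).
top flange: A = 120 × 22 = 2640.00, centroid at (140.00, 197.00).
ΣA = 11200.00 in²
ΣAx_c = (4480.00)(140.00) + (4080.00)(140.00) + (2640.00)(140.00) = 1568000.00 in³
ΣAy_c = (4480.00)(8.00) + (4080.00)(101.00) + (2640.00)(197.00) = 968000.00 in³
x_c = 1568000.00 / 11200.00 = 140.00 in
y_c = 968000.00 / 11200.00 = 86.43 in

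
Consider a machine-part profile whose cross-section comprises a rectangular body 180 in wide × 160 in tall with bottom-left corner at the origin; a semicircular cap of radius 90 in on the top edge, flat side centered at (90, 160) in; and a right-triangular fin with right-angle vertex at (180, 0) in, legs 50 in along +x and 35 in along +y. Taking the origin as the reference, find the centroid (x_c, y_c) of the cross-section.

x_c = 92.20 in, y_c = 114.06 in

Part | A | x̄ᵢ | ȳᵢ | A·x̄ᵢ | A·ȳᵢ
rectangular body | 28800.00 | 90.00 | 80.00 | 2592000.00 | 2304000.00
semicircular top | 12723.45 | 90.00 | 198.20 | 1145110.52 | 2521752.04
triangular fin | 875.00 | 196.67 | 11.67 | 172083.33 | 10208.33
Σ | 42398.45 |  |  | 3909193.86 | 4835960.37
x_c = 3909193.86 / 42398.45 = 92.20 in
y_c = 4835960.37 / 42398.45 = 114.06 in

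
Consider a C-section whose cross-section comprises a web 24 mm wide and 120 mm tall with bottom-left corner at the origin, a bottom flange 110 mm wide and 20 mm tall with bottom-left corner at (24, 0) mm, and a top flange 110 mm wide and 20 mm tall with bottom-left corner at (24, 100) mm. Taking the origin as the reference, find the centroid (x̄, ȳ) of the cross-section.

x̄ = 52.49 mm, ȳ = 60.00 mm

Part | A | x̄ᵢ | ȳᵢ | A·x̄ᵢ | A·ȳᵢ
web | 2880.00 | 12.00 | 60.00 | 34560.00 | 172800.00
bottom flange | 2200.00 | 79.00 | 10.00 | 173800.00 | 22000.00
top flange | 2200.00 | 79.00 | 110.00 | 173800.00 | 242000.00
Σ | 7280.00 |  |  | 382160.00 | 436800.00
x̄ = 382160.00 / 7280.00 = 52.49 mm
ȳ = 436800.00 / 7280.00 = 60.00 mm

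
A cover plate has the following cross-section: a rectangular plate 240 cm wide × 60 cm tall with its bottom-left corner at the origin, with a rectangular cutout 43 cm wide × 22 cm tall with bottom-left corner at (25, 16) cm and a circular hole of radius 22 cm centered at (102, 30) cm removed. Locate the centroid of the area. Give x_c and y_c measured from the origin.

x_c = 128.12 cm, y_c = 30.24 cm

plate: A = 240 × 60 = 14400.00, centroid at (120.00, 30.00).
hole 1: A = −(43 × 22) = -946.00, centroid at (46.50, 27.00).
hole 2: A = −π·22² = -1520.53, centroid at (102.00, 30.00).
ΣA = 11933.47 cm²
ΣAx_c = (14400.00)(120.00) + (-946.00)(46.50) + (-1520.53)(102.00) = 1528916.85 cm³
ΣAy_c = (14400.00)(30.00) + (-946.00)(27.00) + (-1520.53)(30.00) = 360842.07 cm³
x_c = 1528916.85 / 11933.47 = 128.12 cm
y_c = 360842.07 / 11933.47 = 30.24 cm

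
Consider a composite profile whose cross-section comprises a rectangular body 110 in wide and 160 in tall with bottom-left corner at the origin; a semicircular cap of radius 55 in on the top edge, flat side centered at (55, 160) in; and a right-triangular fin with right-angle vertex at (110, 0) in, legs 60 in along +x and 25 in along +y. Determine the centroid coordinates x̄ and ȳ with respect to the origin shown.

Part | A | x̄ᵢ | ȳᵢ | A·x̄ᵢ | A·ȳᵢ
rectangular body | 17600.00 | 55.00 | 80.00 | 968000.00 | 1408000.00
semicircular top | 4751.66 | 55.00 | 183.34 | 261341.24 | 871182.09
triangular fin | 750.00 | 130.00 | 8.33 | 97500.00 | 6250.00
Σ | 23101.66 |  |  | 1326841.24 | 2285432.09
x̄ = 1326841.24 / 23101.66 = 57.43 in
ȳ = 2285432.09 / 23101.66 = 98.93 in

x̄ = 57.43 in, ȳ = 98.93 in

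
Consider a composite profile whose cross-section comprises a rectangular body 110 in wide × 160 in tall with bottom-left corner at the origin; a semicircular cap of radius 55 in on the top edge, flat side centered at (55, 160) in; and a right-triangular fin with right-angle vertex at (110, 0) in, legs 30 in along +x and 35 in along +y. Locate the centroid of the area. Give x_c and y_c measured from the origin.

Part | A | x̄ᵢ | ȳᵢ | A·x̄ᵢ | A·ȳᵢ
rectangular body | 17600.00 | 55.00 | 80.00 | 968000.00 | 1408000.00
semicircular top | 4751.66 | 55.00 | 183.34 | 261341.24 | 871182.09
triangular fin | 525.00 | 120.00 | 11.67 | 63000.00 | 6125.00
Σ | 22876.66 |  |  | 1292341.24 | 2285307.09
x_c = 1292341.24 / 22876.66 = 56.49 in
y_c = 2285307.09 / 22876.66 = 99.90 in

x_c = 56.49 in, y_c = 99.90 in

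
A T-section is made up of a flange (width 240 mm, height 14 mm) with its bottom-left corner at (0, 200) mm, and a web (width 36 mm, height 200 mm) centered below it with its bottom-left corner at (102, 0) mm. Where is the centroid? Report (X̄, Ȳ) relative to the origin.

Part | A | x̄ᵢ | ȳᵢ | A·x̄ᵢ | A·ȳᵢ
web | 7200.00 | 120.00 | 100.00 | 864000.00 | 720000.00
flange | 3360.00 | 120.00 | 207.00 | 403200.00 | 695520.00
Σ | 10560.00 |  |  | 1267200.00 | 1415520.00
X̄ = 1267200.00 / 10560.00 = 120.00 mm
Ȳ = 1415520.00 / 10560.00 = 134.05 mm

X̄ = 120.00 mm, Ȳ = 134.05 mm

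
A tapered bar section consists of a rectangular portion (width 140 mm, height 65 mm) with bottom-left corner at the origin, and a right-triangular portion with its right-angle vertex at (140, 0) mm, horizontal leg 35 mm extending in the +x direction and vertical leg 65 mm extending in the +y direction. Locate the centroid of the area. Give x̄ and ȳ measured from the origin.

Part | A | x̄ᵢ | ȳᵢ | A·x̄ᵢ | A·ȳᵢ
rectangular portion | 9100.00 | 70.00 | 32.50 | 637000.00 | 295750.00
triangular portion | 1137.50 | 151.67 | 21.67 | 172520.83 | 24645.83
Σ | 10237.50 |  |  | 809520.83 | 320395.83
x̄ = 809520.83 / 10237.50 = 79.07 mm
ȳ = 320395.83 / 10237.50 = 31.30 mm

x̄ = 79.07 mm, ȳ = 31.30 mm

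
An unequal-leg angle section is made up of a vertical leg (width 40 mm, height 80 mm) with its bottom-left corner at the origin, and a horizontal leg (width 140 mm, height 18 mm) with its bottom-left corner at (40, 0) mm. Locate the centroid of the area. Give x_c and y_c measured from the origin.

x_c = 59.65 mm, y_c = 26.34 mm

vertical leg: A = 40 × 80 = 3200.00, centroid at (20.00, 40.00).
horizontal leg: A = 140 × 18 = 2520.00, centroid at (110.00, 9.00).
ΣA = 5720.00 mm²
ΣAx_c = (3200.00)(20.00) + (2520.00)(110.00) = 341200.00 mm³
ΣAy_c = (3200.00)(40.00) + (2520.00)(9.00) = 150680.00 mm³
x_c = 341200.00 / 5720.00 = 59.65 mm
y_c = 150680.00 / 5720.00 = 26.34 mm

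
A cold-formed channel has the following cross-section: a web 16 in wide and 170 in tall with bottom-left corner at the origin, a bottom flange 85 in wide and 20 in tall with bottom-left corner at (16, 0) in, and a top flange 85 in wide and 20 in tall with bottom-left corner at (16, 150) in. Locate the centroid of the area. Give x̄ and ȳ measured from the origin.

web: A = 16 × 170 = 2720.00, centroid at (8.00, 85.00).
bottom flange: A = 85 × 20 = 1700.00, centroid at (58.50, 10.00).
top flange: A = 85 × 20 = 1700.00, centroid at (58.50, 160.00).
ΣA = 6120.00 in², ΣAx̄ = 220660.00 in³, ΣAȳ = 520200.00 in³.
x̄ = 220660.00/6120.00 = 36.06 in; ȳ = 520200.00/6120.00 = 85.00 in.

x̄ = 36.06 in, ȳ = 85.00 in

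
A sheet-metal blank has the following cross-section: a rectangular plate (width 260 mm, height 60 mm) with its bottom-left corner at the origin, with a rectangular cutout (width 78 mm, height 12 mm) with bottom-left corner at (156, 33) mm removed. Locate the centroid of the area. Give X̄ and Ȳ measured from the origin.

X̄ = 125.85 mm, Ȳ = 29.43 mm

Part | A | x̄ᵢ | ȳᵢ | A·x̄ᵢ | A·ȳᵢ
plate | 15600.00 | 130.00 | 30.00 | 2028000.00 | 468000.00
hole | -936.00 | 195.00 | 39.00 | -182520.00 | -36504.00
Σ | 14664.00 |  |  | 1845480.00 | 431496.00
X̄ = 1845480.00 / 14664.00 = 125.85 mm
Ȳ = 431496.00 / 14664.00 = 29.43 mm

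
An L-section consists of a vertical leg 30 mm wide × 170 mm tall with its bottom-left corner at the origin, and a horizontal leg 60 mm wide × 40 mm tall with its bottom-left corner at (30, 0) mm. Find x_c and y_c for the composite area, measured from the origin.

x_c = 29.40 mm, y_c = 64.20 mm

Part | A | x̄ᵢ | ȳᵢ | A·x̄ᵢ | A·ȳᵢ
vertical leg | 5100.00 | 15.00 | 85.00 | 76500.00 | 433500.00
horizontal leg | 2400.00 | 60.00 | 20.00 | 144000.00 | 48000.00
Σ | 7500.00 |  |  | 220500.00 | 481500.00
x_c = 220500.00 / 7500.00 = 29.40 mm
y_c = 481500.00 / 7500.00 = 64.20 mm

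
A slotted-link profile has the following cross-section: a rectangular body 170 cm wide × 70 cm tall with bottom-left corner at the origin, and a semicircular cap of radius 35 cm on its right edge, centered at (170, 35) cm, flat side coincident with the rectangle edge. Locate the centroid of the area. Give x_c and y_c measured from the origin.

x_c = 98.90 cm, y_c = 35.00 cm

rectangular body: A = 170 × 70 = 11900.00, centroid at (85.00, 35.00).
semicircular end: A = ½π·35² = 1924.23, centroid at (184.85, 35.00).
ΣA = 13824.23 cm²
ΣAx_c = (11900.00)(85.00) + (1924.23)(184.85) = 1367201.67 cm³
ΣAy_c = (11900.00)(35.00) + (1924.23)(35.00) = 483847.89 cm³
x_c = 1367201.67 / 13824.23 = 98.90 cm
y_c = 483847.89 / 13824.23 = 35.00 cm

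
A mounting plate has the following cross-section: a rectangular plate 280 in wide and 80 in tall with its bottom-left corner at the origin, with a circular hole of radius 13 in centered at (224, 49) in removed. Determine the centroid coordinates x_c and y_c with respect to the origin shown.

plate: A = 280 × 80 = 22400.00, centroid at (140.00, 40.00).
hole: A = −π·13² = -530.93, centroid at (224.00, 49.00).
ΣA = 21869.07 in², ΣAx_c = 3017071.87 in³, ΣAy_c = 869984.47 in³.
x_c = 3017071.87/21869.07 = 137.96 in; y_c = 869984.47/21869.07 = 39.78 in.

x_c = 137.96 in, y_c = 39.78 in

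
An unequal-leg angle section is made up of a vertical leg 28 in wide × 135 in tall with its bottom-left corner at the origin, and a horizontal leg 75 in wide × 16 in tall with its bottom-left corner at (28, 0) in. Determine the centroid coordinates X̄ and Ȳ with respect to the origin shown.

X̄ = 26.41 in, Ȳ = 53.16 in

vertical leg: A = 28 × 135 = 3780.00, centroid at (14.00, 67.50).
horizontal leg: A = 75 × 16 = 1200.00, centroid at (65.50, 8.00).
ΣA = 4980.00 in²
ΣAX̄ = (3780.00)(14.00) + (1200.00)(65.50) = 131520.00 in³
ΣAȲ = (3780.00)(67.50) + (1200.00)(8.00) = 264750.00 in³
X̄ = 131520.00 / 4980.00 = 26.41 in
Ȳ = 264750.00 / 4980.00 = 53.16 in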